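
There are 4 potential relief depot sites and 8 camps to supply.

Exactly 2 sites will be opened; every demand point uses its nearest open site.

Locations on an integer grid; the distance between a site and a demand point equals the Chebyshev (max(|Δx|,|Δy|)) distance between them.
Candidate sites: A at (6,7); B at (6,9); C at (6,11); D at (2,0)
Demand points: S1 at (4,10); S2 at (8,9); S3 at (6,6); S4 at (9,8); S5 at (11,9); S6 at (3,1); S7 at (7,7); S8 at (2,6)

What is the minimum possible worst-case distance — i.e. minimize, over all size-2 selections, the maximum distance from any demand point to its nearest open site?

5

Open {A, D}.
  Farthest demand point is S5 at distance 5 (to A); all others are ≤ 5.
With {B, D} the worst case is 5.
With {C, D} the worst case is 5.
No size-2 selection achieves below 5.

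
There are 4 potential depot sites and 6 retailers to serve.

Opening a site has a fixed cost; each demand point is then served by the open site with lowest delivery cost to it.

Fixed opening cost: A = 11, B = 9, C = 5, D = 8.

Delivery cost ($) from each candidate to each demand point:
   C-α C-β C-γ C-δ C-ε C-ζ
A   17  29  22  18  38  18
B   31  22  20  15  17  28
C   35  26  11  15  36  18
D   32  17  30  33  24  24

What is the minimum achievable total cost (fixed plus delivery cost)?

Open {A, B, C}: assign each demand point to its cheapest open site.
  C-α→A 17, C-β→B 22, C-γ→C 11, C-δ→B 15, C-ε→B 17, C-ζ→A 18
  delivery cost 100, fixed 25 → total 125.
Compare {A, C, D}: delivery cost 102 + fixed 24 = 126.
Compare {B, C}: delivery cost 114 + fixed 14 = 128.
Compare {A, B, C, D}: delivery cost 95 + fixed 33 = 128.
All other subsets cost ≥ 126. Minimum total cost: 125.

125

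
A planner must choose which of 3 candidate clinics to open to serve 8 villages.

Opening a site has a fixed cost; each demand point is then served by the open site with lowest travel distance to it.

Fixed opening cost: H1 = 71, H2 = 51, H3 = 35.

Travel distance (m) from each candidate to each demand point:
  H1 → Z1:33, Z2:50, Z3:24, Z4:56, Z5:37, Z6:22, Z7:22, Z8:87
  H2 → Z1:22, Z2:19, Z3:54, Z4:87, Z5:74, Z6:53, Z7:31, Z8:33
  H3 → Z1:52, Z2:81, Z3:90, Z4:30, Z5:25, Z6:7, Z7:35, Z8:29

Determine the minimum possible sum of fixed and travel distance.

303

Open {H2, H3}: assign each demand point to its cheapest open site.
  Z1→H2 22, Z2→H2 19, Z3→H2 54, Z4→H3 30, Z5→H3 25, Z6→H3 7, Z7→H2 31, Z8→H3 29
  travel distance 217, fixed 86 → total 303.
Compare {H1, H3}: travel distance 220 + fixed 106 = 326.
Compare {H1, H2, H3}: travel distance 178 + fixed 157 = 335.
Compare {H1, H2}: travel distance 235 + fixed 122 = 357.
All other subsets cost ≥ 326. Minimum total cost: 303.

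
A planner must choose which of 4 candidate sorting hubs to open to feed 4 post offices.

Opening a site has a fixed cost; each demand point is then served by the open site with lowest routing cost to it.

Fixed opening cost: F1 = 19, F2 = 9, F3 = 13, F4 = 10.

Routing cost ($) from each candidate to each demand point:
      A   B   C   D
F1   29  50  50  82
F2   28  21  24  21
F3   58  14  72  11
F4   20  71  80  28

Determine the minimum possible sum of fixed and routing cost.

99

Open {F2, F3}: assign each demand point to its cheapest open site.
  A→F2 28, B→F3 14, C→F2 24, D→F3 11
  routing cost 77, fixed 22 → total 99.
Compare {F2, F3, F4}: routing cost 69 + fixed 32 = 101.
Compare {F2}: routing cost 94 + fixed 9 = 103.
Compare {F2, F4}: routing cost 86 + fixed 19 = 105.
All other subsets cost ≥ 101. Minimum total cost: 99.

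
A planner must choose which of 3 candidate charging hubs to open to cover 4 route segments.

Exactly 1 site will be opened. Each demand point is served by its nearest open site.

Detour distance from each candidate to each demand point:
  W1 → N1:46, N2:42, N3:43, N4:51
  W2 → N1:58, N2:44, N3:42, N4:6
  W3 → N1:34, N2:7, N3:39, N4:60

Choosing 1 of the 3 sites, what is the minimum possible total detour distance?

Open {W3}.
  N1→W3 34, N2→W3 7, N3→W3 39, N4→W3 60  ⇒ total 140.
Compare {W2}: total 150.
Compare {W1}: total 182.

140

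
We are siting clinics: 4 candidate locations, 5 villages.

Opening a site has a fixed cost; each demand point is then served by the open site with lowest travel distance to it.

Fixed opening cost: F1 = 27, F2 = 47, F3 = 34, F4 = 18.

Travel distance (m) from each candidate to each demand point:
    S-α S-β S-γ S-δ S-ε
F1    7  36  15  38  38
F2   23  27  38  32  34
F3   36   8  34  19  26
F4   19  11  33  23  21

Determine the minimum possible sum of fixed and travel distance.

122

Open {F1, F4}: assign each demand point to its cheapest open site.
  S-α→F1 7, S-β→F4 11, S-γ→F1 15, S-δ→F4 23, S-ε→F4 21
  travel distance 77, fixed 45 → total 122.
Compare {F4}: travel distance 107 + fixed 18 = 125.
Compare {F1, F3}: travel distance 75 + fixed 61 = 136.
Compare {F1, F3, F4}: travel distance 70 + fixed 79 = 149.
All other subsets cost ≥ 125. Minimum total cost: 122.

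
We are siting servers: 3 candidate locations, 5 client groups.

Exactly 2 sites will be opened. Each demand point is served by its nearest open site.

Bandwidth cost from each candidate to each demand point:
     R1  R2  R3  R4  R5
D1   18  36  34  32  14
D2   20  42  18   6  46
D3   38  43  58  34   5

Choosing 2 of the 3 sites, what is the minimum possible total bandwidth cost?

Open {D2, D3}.
  R1→D2 20, R2→D2 42, R3→D2 18, R4→D2 6, R5→D3 5  ⇒ total 91.
Compare {D1, D2}: total 92.
Compare {D1, D3}: total 125.

91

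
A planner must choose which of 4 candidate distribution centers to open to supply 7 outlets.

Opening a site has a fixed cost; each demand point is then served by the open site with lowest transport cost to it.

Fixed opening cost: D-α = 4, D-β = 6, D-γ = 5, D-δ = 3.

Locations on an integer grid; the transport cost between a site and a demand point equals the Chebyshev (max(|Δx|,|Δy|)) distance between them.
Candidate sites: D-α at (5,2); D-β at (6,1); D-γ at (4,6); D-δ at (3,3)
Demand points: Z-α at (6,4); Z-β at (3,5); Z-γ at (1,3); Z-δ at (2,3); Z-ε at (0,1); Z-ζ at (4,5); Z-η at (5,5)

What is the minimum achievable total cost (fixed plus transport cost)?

Open {D-δ}: assign each demand point to its cheapest open site.
  Z-α→D-δ 3, Z-β→D-δ 2, Z-γ→D-δ 2, Z-δ→D-δ 1, Z-ε→D-δ 3, Z-ζ→D-δ 2, Z-η→D-δ 2
  transport cost 15, fixed 3 → total 18.
Compare {D-γ, D-δ}: transport cost 11 + fixed 8 = 19.
Compare {D-γ}: transport cost 16 + fixed 5 = 21.
Compare {D-α, D-δ}: transport cost 14 + fixed 7 = 21.
All other subsets cost ≥ 19. Minimum total cost: 18.

18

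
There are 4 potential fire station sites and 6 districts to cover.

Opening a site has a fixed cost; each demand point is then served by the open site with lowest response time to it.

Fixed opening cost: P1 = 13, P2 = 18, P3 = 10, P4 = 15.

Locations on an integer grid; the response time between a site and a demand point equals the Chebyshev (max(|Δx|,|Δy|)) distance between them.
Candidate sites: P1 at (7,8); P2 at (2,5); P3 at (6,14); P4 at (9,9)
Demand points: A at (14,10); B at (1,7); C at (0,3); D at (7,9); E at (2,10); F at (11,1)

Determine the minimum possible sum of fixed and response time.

Open {P1}: assign each demand point to its cheapest open site.
  A→P1 7, B→P1 6, C→P1 7, D→P1 1, E→P1 5, F→P1 7
  response time 33, fixed 13 → total 46.
Compare {P2}: response time 35 + fixed 18 = 53.
Compare {P4}: response time 39 + fixed 15 = 54.
Compare {P1, P2}: response time 24 + fixed 31 = 55.
All other subsets cost ≥ 53. Minimum total cost: 46.

46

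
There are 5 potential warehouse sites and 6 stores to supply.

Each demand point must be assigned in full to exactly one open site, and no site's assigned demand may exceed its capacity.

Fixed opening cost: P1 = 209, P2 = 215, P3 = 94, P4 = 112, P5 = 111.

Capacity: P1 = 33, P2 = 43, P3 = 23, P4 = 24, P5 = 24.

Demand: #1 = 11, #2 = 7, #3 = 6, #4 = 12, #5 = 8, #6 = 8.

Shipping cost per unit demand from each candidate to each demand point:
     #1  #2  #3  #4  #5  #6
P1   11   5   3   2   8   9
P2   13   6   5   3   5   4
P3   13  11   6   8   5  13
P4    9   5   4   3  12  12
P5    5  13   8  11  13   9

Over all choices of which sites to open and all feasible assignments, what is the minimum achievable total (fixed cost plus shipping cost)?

561

Open {P2, P5}; cheapest assignment that respects the capacities:
  P2 (cap 43, load 41): #2, #3, #4, #5, #6 — cost 7×6 + 6×5 + 12×3 + 8×5 + 8×4 = 180
  P5 (cap 24, load 11): #1 — cost 11×5 = 55
  Shipping 235, fixed 326 → total 561.
  Any other capacity-feasible assignment to {P2, P5} ships for at least 235.
Compare {P1, P5}: its best feasible assignment gives total 588.
Compare {P3, P4, P5}: its best feasible assignment gives total 591.
Every other set of open sites that can feasibly serve all demand totals ≥ 588 even under its best assignment. Minimum: 561.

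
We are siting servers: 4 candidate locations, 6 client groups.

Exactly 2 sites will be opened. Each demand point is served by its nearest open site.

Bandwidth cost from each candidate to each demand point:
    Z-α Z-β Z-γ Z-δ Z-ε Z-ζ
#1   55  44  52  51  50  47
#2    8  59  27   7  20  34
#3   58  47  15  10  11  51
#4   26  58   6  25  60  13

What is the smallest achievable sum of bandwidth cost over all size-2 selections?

112

Open {#2, #4}.
  Z-α→#2 8, Z-β→#4 58, Z-γ→#4 6, Z-δ→#2 7, Z-ε→#2 20, Z-ζ→#4 13  ⇒ total 112.
Compare {#3, #4}: total 113.
Compare {#2, #3}: total 122.
No size-2 selection does better; minimum is 112.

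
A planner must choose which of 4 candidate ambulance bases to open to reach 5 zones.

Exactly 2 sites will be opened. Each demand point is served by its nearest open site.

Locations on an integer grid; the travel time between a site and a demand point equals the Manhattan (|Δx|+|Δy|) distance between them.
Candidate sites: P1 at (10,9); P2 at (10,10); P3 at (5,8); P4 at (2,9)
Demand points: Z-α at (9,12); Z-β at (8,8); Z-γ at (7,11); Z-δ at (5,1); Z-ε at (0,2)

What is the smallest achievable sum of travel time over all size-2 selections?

28

Open {P2, P3}.
  Z-α→P2 3, Z-β→P3 3, Z-γ→P2 4, Z-δ→P3 7, Z-ε→P3 11  ⇒ total 28.
Compare {P1, P3}: total 30.
Compare {P2, P4}: total 31.
No size-2 selection does better; minimum is 28.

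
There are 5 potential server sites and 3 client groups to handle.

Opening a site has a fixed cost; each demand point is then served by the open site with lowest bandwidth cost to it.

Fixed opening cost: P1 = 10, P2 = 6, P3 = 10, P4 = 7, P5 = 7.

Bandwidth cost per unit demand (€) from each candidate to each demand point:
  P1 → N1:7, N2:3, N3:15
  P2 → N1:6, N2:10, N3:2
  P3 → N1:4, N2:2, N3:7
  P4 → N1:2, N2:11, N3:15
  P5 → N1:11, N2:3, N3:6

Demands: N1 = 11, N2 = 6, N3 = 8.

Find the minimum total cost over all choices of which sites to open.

Open {P2, P3, P4}: assign each demand point to its cheapest open site.
  N1→P4 11×2=22, N2→P3 6×2=12, N3→P2 8×2=16
  bandwidth cost 50, fixed 23 → total 73.
Compare {P2, P4, P5}: bandwidth cost 56 + fixed 20 = 76.
Compare {P1, P2, P4}: bandwidth cost 56 + fixed 23 = 79.
Compare {P2, P3, P4, P5}: bandwidth cost 50 + fixed 30 = 80.
All other subsets cost ≥ 76. Minimum total cost: 73.

73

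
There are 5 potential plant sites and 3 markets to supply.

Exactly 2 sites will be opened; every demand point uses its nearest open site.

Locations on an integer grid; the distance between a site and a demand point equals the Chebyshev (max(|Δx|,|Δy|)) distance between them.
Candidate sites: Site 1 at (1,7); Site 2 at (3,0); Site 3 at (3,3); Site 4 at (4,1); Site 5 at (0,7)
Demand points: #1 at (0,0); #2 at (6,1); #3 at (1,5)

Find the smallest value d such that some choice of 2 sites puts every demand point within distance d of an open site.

3

Open {Site 1, Site 2}.
  Farthest demand point is #1 at distance 3 (to Site 2); all others are ≤ 3.
With {Site 1, Site 3} the worst case is 3.
With {Site 2, Site 3} the worst case is 3.
No size-2 selection achieves below 3.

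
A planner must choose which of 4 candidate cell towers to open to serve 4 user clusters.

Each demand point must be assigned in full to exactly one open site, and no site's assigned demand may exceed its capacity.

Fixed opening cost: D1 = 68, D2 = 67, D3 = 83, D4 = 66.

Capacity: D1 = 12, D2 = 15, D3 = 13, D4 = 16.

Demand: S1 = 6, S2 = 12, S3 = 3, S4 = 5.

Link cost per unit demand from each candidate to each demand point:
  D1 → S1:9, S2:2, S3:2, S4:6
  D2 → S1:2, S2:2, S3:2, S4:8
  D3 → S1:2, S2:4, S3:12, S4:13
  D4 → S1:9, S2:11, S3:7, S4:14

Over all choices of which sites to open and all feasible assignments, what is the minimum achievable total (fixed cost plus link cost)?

217

Open {D1, D2}; cheapest assignment that respects the capacities:
  D1 (cap 12, load 12): S2 — cost 12×2 = 24
  D2 (cap 15, load 14): S1, S3, S4 — cost 6×2 + 3×2 + 5×8 = 58
  Shipping 82, fixed 135 → total 217.
  Any other capacity-feasible assignment to {D1, D2} ships for at least 82.
Compare {D2, D3}: its best feasible assignment gives total 256.
Compare {D1, D2, D4}: its best feasible assignment gives total 283.
Every other set of open sites that can feasibly serve all demand totals ≥ 256 even under its best assignment. Minimum: 217.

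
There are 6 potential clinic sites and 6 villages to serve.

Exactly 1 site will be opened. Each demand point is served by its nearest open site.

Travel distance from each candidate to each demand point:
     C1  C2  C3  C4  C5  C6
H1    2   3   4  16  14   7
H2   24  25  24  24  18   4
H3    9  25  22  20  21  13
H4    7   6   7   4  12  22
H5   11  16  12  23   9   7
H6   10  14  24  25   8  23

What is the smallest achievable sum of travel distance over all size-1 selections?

Open {H1}.
  C1→H1 2, C2→H1 3, C3→H1 4, C4→H1 16, C5→H1 14, C6→H1 7  ⇒ total 46.
Compare {H4}: total 58.
Compare {H5}: total 78.
No size-1 selection does better; minimum is 46.

46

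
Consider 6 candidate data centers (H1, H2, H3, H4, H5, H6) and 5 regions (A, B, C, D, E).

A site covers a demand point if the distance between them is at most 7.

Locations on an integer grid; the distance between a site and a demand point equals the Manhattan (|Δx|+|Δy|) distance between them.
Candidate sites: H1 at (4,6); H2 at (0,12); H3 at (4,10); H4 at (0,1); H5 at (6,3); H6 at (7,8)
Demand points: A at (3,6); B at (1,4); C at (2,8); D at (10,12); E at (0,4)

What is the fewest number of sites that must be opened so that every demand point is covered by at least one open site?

2

Coverage sets (demand points within 7 of each site):
  H1: {A, B, C, E}
  H2: {C}
  H3: {A, C}
  H4: {B, E}
  H5: {A, B, E}
  H6: {A, C, D}
No single site covers all 5 demand points.
But {H1, H6} covers everything, so the minimum is 2.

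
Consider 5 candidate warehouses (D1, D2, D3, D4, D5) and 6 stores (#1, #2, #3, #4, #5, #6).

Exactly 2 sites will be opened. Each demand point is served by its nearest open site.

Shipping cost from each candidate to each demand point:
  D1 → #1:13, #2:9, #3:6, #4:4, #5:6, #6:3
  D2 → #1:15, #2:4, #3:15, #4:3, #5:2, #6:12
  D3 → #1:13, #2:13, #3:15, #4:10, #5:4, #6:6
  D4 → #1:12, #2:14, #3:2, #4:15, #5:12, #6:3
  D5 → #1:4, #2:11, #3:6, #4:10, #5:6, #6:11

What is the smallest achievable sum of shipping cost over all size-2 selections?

Open {D2, D4}.
  #1→D4 12, #2→D2 4, #3→D4 2, #4→D2 3, #5→D2 2, #6→D4 3  ⇒ total 26.
Compare {D2, D5}: total 30.
Compare {D1, D2}: total 31.
No size-2 selection does better; minimum is 26.

26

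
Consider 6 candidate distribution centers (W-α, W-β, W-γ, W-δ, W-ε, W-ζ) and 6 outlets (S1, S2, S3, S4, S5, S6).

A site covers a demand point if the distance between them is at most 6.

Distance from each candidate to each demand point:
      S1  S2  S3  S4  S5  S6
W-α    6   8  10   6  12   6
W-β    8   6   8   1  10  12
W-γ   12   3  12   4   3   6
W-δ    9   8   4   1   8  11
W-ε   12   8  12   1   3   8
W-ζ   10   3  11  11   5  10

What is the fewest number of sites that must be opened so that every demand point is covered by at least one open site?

Coverage sets (demand points within 6 of each site):
  W-α: {S1, S4, S6}
  W-β: {S2, S4}
  W-γ: {S2, S4, S5, S6}
  W-δ: {S3, S4}
  W-ε: {S4, S5}
  W-ζ: {S2, S5}
No 2 sites suffice: every size-2 union leaves at least one demand point uncovered.
But {W-α, W-γ, W-δ} covers everything, so the minimum is 3.

3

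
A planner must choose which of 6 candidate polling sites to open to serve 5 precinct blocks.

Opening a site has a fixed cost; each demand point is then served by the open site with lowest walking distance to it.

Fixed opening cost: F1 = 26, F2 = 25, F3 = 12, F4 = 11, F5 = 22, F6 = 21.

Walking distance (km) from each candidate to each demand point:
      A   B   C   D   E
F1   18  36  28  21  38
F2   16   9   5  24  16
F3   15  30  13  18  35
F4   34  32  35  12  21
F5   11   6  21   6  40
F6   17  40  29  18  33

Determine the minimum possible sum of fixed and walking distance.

91

Open {F2, F5}: assign each demand point to its cheapest open site.
  A→F5 11, B→F5 6, C→F2 5, D→F5 6, E→F2 16
  walking distance 44, fixed 47 → total 91.
Compare {F2, F4}: walking distance 58 + fixed 36 = 94.
Compare {F2}: walking distance 70 + fixed 25 = 95.
Compare {F4, F5}: walking distance 65 + fixed 33 = 98.
All other subsets cost ≥ 94. Minimum total cost: 91.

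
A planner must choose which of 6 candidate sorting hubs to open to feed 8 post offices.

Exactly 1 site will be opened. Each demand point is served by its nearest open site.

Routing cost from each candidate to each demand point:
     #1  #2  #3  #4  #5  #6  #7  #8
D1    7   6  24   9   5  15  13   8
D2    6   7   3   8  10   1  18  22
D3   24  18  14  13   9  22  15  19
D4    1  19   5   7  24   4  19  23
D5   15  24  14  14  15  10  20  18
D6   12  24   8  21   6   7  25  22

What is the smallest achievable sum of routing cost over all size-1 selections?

75

Open {D2}.
  #1→D2 6, #2→D2 7, #3→D2 3, #4→D2 8, #5→D2 10, #6→D2 1, #7→D2 18, #8→D2 22  ⇒ total 75.
Compare {D1}: total 87.
Compare {D4}: total 102.
No size-1 selection does better; minimum is 75.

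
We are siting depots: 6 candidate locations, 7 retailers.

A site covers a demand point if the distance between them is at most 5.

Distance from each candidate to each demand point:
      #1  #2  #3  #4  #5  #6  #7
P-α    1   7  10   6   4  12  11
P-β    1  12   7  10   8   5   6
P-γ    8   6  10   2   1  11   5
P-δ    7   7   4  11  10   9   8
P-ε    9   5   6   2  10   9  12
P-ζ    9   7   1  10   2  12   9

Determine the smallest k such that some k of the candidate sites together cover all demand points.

4

Coverage sets (demand points within 5 of each site):
  P-α: {#1, #5}
  P-β: {#1, #6}
  P-γ: {#4, #5, #7}
  P-δ: {#3}
  P-ε: {#2, #4}
  P-ζ: {#3, #5}
No 3 sites suffice: every size-3 union leaves at least one demand point uncovered.
But {P-β, P-γ, P-δ, P-ε} covers everything, so the minimum is 4.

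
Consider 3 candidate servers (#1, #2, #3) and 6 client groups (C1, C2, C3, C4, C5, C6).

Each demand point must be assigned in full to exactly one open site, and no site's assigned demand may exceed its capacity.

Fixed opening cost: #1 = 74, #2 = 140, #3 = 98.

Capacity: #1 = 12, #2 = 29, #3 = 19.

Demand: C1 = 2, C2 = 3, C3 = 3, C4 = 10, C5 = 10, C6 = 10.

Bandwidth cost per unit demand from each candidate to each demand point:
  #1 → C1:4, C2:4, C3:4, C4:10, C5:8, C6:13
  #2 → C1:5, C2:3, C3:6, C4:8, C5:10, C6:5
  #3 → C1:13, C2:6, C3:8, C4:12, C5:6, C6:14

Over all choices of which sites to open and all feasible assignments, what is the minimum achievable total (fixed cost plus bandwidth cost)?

459

Open {#1, #2}; cheapest assignment that respects the capacities:
  #1 (cap 12, load 12): C1, C5 — cost 2×4 + 10×8 = 88
  #2 (cap 29, load 26): C2, C3, C4, C6 — cost 3×3 + 3×6 + 10×8 + 10×5 = 157
  Shipping 245, fixed 214 → total 459.
  Any other capacity-feasible assignment to {#1, #2} ships for at least 245.
Compare {#2, #3}: its best feasible assignment gives total 465.
Compare {#1, #2, #3}: its best feasible assignment gives total 531.
Every other set of open sites that can feasibly serve all demand totals ≥ 465 even under its best assignment. Minimum: 459.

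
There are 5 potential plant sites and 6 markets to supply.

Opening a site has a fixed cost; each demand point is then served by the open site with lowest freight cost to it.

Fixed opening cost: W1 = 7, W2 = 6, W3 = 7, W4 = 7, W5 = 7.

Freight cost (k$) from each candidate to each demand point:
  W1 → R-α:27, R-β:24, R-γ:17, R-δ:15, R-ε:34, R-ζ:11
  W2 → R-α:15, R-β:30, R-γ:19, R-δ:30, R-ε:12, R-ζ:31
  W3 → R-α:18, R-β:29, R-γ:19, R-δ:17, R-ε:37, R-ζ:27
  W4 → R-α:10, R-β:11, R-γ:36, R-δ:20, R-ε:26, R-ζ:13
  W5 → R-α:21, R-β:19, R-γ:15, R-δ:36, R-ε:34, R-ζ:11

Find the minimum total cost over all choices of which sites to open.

96

Open {W1, W2, W4}: assign each demand point to its cheapest open site.
  R-α→W4 10, R-β→W4 11, R-γ→W1 17, R-δ→W1 15, R-ε→W2 12, R-ζ→W1 11
  freight cost 76, fixed 20 → total 96.
Compare {W2, W4}: freight cost 85 + fixed 13 = 98.
Compare {W2, W4, W5}: freight cost 79 + fixed 20 = 99.
Compare {W1, W2, W4, W5}: freight cost 74 + fixed 27 = 101.
All other subsets cost ≥ 98. Minimum total cost: 96.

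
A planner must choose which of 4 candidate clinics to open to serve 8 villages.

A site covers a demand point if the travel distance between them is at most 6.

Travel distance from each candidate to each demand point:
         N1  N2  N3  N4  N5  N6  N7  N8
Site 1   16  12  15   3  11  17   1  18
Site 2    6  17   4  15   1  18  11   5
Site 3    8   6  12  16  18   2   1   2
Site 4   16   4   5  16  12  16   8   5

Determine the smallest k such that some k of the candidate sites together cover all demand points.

3

Coverage sets (demand points within 6 of each site):
  Site 1: {N4, N7}
  Site 2: {N1, N3, N5, N8}
  Site 3: {N2, N6, N7, N8}
  Site 4: {N2, N3, N8}
No 2 sites suffice: every size-2 union leaves at least one demand point uncovered.
But {Site 1, Site 2, Site 3} covers everything, so the minimum is 3.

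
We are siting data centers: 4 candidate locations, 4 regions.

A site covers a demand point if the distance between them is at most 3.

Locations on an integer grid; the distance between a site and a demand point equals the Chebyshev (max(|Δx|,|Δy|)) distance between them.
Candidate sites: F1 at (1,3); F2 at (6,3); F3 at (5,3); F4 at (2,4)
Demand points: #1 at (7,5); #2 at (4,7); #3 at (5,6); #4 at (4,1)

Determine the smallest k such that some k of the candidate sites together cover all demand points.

Coverage sets (demand points within 3 of each site):
  F1: {#4}
  F2: {#1, #3, #4}
  F3: {#1, #3, #4}
  F4: {#2, #3, #4}
No single site covers all 4 demand points.
But {F2, F4} covers everything, so the minimum is 2.

2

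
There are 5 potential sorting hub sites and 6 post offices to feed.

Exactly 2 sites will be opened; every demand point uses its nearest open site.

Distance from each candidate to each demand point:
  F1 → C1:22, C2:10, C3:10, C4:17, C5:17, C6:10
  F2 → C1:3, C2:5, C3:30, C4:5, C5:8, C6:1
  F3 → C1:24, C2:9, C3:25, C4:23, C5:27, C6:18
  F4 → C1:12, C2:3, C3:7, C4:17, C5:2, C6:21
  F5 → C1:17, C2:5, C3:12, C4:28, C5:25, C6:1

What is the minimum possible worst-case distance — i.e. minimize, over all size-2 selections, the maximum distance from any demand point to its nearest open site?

Open {F2, F4}.
  Farthest demand point is C3 at distance 7 (to F4); all others are ≤ 7.
With {F1, F2} the worst case is 10.
With {F2, F5} the worst case is 12.
No size-2 selection achieves below 7.

7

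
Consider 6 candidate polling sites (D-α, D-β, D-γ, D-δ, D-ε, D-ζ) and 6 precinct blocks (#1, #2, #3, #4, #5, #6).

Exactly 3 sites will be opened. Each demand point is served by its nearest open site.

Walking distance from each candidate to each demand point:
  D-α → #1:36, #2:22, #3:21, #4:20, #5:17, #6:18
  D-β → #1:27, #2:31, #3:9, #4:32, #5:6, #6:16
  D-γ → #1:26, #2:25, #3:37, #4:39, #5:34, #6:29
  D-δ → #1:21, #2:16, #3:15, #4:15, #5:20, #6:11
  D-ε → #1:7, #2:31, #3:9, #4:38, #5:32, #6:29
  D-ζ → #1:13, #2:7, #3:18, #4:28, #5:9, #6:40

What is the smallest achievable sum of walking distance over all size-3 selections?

Open {D-δ, D-ε, D-ζ}.
  #1→D-ε 7, #2→D-ζ 7, #3→D-ε 9, #4→D-δ 15, #5→D-ζ 9, #6→D-δ 11  ⇒ total 58.
Compare {D-β, D-δ, D-ζ}: total 61.
Compare {D-β, D-δ, D-ε}: total 64.
No size-3 selection does better; minimum is 58.

58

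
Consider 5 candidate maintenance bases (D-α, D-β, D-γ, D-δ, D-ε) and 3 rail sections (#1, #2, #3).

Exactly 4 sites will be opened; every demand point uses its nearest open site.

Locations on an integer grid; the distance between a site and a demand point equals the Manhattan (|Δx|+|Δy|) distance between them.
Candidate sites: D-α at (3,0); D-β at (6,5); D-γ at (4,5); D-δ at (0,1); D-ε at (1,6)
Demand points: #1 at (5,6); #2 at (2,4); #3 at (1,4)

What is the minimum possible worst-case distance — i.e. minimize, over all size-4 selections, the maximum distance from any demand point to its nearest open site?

3

Open {D-α, D-β, D-γ, D-ε}.
  Farthest demand point is #2 at distance 3 (to D-γ); all others are ≤ 3.
With {D-α, D-β, D-δ, D-ε} the worst case is 3.
With {D-α, D-γ, D-δ, D-ε} the worst case is 3.
No size-4 selection achieves below 3.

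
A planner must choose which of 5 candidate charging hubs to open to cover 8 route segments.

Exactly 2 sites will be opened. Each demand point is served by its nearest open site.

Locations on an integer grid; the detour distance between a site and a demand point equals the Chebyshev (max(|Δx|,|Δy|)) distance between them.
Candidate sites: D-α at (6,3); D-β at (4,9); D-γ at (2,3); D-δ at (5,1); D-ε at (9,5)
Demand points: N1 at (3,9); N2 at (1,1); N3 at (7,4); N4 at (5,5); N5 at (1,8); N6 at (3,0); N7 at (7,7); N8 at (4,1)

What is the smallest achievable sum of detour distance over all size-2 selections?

Open {D-α, D-β}.
  N1→D-β 1, N2→D-α 5, N3→D-α 1, N4→D-α 2, N5→D-β 3, N6→D-α 3, N7→D-β 3, N8→D-α 2  ⇒ total 20.
Compare {D-β, D-δ}: total 21.
Compare {D-β, D-γ}: total 22.
No size-2 selection does better; minimum is 20.

20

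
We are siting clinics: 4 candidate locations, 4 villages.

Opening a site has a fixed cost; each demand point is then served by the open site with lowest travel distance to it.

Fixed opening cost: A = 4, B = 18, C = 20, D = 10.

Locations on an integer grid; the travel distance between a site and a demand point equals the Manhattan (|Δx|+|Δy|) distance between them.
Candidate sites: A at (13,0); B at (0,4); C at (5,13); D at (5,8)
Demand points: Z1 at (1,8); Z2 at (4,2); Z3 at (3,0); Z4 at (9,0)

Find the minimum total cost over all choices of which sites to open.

Open {A, D}: assign each demand point to its cheapest open site.
  Z1→D 4, Z2→D 7, Z3→A 10, Z4→A 4
  travel distance 25, fixed 14 → total 39.
Compare {D}: travel distance 33 + fixed 10 = 43.
Compare {A, B}: travel distance 22 + fixed 22 = 44.
Compare {A}: travel distance 45 + fixed 4 = 49.
All other subsets cost ≥ 43. Minimum total cost: 39.

39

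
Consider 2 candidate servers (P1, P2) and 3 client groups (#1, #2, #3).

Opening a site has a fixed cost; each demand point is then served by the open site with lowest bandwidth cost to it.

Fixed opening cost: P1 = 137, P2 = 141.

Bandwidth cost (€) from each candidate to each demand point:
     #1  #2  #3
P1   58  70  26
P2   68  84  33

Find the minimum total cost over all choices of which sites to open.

291

Open {P1}: assign each demand point to its cheapest open site.
  #1→P1 58, #2→P1 70, #3→P1 26
  bandwidth cost 154, fixed 137 → total 291.
Compare {P2}: bandwidth cost 185 + fixed 141 = 326.
Compare {P1, P2}: bandwidth cost 154 + fixed 278 = 432.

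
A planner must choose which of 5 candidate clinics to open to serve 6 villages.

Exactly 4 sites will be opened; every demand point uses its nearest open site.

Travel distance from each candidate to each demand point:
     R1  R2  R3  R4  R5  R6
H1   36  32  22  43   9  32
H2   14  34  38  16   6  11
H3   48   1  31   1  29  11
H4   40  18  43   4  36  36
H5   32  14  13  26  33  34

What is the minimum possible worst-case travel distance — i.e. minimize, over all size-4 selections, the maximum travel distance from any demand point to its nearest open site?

14

Open {H1, H2, H3, H5}.
  Farthest demand point is R1 at travel distance 14 (to H2); all others are ≤ 14.
With {H1, H2, H4, H5} the worst case is 14.
With {H2, H3, H4, H5} the worst case is 14.
No size-4 selection achieves below 14.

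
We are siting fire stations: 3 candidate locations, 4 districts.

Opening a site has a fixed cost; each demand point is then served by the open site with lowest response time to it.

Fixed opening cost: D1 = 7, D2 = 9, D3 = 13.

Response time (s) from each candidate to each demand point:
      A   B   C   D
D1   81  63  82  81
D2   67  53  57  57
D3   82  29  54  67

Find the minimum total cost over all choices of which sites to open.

Open {D2, D3}: assign each demand point to its cheapest open site.
  A→D2 67, B→D3 29, C→D3 54, D→D2 57
  response time 207, fixed 22 → total 229.
Compare {D1, D2, D3}: response time 207 + fixed 29 = 236.
Compare {D2}: response time 234 + fixed 9 = 243.
Compare {D3}: response time 232 + fixed 13 = 245.
All other subsets cost ≥ 236. Minimum total cost: 229.

229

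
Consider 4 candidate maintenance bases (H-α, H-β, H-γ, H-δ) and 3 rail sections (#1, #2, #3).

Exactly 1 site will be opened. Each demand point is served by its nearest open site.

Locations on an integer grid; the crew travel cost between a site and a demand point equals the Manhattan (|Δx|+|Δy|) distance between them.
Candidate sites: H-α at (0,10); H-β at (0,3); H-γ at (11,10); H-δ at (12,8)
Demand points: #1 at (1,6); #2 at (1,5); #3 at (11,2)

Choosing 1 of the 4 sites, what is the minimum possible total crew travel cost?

19

Open {H-β}.
  #1→H-β 4, #2→H-β 3, #3→H-β 12  ⇒ total 19.
Compare {H-α}: total 30.
Compare {H-δ}: total 34.
No size-1 selection does better; minimum is 19.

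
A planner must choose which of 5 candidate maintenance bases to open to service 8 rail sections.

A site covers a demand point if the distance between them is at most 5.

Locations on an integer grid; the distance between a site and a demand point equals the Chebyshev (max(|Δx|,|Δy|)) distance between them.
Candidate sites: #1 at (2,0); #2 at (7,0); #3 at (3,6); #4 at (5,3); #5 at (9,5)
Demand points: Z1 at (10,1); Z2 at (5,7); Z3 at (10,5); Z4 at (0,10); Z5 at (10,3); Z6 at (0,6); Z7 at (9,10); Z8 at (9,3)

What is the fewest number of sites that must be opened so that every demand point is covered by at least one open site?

2

Coverage sets (demand points within 5 of each site):
  #1: {}
  #2: {Z1, Z3, Z5, Z8}
  #3: {Z2, Z4, Z6}
  #4: {Z1, Z2, Z3, Z5, Z6, Z8}
  #5: {Z1, Z2, Z3, Z5, Z7, Z8}
No single site covers all 8 demand points.
But {#3, #5} covers everything, so the minimum is 2.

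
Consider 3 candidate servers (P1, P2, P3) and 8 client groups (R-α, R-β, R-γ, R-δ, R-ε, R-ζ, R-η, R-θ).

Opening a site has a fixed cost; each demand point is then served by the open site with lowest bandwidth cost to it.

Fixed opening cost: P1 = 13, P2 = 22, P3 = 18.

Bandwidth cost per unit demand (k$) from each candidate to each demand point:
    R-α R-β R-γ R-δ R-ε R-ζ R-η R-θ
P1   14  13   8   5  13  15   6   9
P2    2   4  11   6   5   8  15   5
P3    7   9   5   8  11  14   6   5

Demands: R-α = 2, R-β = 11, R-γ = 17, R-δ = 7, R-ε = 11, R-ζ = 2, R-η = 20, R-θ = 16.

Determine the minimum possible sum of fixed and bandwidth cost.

486

Open {P2, P3}: assign each demand point to its cheapest open site.
  R-α→P2 2×2=4, R-β→P2 11×4=44, R-γ→P3 17×5=85, R-δ→P2 7×6=42, R-ε→P2 11×5=55, R-ζ→P2 2×8=16, R-η→P3 20×6=120, R-θ→P2 16×5=80
  bandwidth cost 446, fixed 40 → total 486.
Compare {P1, P2, P3}: bandwidth cost 439 + fixed 53 = 492.
Compare {P1, P2}: bandwidth cost 490 + fixed 35 = 525.
Compare {P1, P3}: bandwidth cost 582 + fixed 31 = 613.
All other subsets cost ≥ 492. Minimum total cost: 486.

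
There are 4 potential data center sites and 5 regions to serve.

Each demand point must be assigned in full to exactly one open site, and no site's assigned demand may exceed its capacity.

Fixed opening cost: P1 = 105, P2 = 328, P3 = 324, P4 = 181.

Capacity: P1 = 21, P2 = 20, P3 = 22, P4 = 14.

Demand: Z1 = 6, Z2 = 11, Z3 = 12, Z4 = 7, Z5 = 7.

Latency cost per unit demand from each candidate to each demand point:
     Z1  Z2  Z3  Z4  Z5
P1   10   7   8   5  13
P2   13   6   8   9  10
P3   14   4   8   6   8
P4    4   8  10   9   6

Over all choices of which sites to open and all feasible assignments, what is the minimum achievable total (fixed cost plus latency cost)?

851

Open {P1, P3, P4}; cheapest assignment that respects the capacities:
  P1 (cap 21, load 19): Z3, Z4 — cost 12×8 + 7×5 = 131
  P3 (cap 22, load 11): Z2 — cost 11×4 = 44
  P4 (cap 14, load 13): Z1, Z5 — cost 6×4 + 7×6 = 66
  Shipping 241, fixed 610 → total 851.
  Any other capacity-feasible assignment to {P1, P3, P4} ships for at least 241.
Compare {P1, P2, P4}: its best feasible assignment gives total 877.
Compare {P1, P2, P3}: its best feasible assignment gives total 1048.
Every other set of open sites that can feasibly serve all demand totals ≥ 877 even under its best assignment. Minimum: 851.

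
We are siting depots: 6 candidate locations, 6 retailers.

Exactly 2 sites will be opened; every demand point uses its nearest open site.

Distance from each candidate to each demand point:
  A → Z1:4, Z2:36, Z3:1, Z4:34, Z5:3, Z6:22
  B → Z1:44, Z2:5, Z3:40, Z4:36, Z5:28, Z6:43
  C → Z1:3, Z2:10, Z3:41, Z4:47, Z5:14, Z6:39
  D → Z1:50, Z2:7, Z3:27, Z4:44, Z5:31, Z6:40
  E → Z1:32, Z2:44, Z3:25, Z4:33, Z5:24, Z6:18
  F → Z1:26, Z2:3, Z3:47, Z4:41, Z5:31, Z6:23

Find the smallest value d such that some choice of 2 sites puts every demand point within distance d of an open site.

33

Open {B, E}.
  Farthest demand point is Z4 at distance 33 (to E); all others are ≤ 33.
With {C, E} the worst case is 33.
With {D, E} the worst case is 33.
No size-2 selection achieves below 33.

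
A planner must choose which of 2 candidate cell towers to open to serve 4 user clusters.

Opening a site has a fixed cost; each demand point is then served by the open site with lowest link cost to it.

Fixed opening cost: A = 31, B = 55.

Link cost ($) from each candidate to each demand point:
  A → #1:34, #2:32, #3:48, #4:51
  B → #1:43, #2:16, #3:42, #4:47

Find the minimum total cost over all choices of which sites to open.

196

Open {A}: assign each demand point to its cheapest open site.
  #1→A 34, #2→A 32, #3→A 48, #4→A 51
  link cost 165, fixed 31 → total 196.
Compare {B}: link cost 148 + fixed 55 = 203.
Compare {A, B}: link cost 139 + fixed 86 = 225.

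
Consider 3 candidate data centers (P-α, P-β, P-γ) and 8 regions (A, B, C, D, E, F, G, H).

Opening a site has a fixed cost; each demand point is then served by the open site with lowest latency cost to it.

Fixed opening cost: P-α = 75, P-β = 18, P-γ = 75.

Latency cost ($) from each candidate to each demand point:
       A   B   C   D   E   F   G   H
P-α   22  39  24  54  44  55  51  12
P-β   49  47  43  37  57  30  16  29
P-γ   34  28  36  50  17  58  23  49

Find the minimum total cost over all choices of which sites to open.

317

Open {P-α, P-β}: assign each demand point to its cheapest open site.
  A→P-α 22, B→P-α 39, C→P-α 24, D→P-β 37, E→P-α 44, F→P-β 30, G→P-β 16, H→P-α 12
  latency cost 224, fixed 93 → total 317.
Compare {P-β, P-γ}: latency cost 227 + fixed 93 = 320.
Compare {P-β}: latency cost 308 + fixed 18 = 326.
Compare {P-α, P-β, P-γ}: latency cost 186 + fixed 168 = 354.
All other subsets cost ≥ 320. Minimum total cost: 317.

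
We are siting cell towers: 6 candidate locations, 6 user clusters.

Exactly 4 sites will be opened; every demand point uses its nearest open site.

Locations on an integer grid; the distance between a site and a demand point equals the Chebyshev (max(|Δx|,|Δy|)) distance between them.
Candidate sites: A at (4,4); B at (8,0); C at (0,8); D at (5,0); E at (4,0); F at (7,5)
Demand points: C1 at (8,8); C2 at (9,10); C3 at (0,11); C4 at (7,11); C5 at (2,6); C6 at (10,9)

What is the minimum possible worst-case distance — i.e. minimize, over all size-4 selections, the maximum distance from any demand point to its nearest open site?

6

Open {A, B, C, F}.
  Farthest demand point is C4 at distance 6 (to F); all others are ≤ 6.
With {A, C, D, F} the worst case is 6.
With {A, C, E, F} the worst case is 6.
No size-4 selection achieves below 6.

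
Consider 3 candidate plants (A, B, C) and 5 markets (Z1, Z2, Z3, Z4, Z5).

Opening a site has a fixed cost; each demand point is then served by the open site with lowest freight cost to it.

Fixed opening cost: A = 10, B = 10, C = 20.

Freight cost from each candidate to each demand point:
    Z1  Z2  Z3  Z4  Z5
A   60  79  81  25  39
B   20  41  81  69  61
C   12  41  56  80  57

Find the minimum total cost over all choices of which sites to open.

203

Open {A, C}: assign each demand point to its cheapest open site.
  Z1→C 12, Z2→C 41, Z3→C 56, Z4→A 25, Z5→A 39
  freight cost 173, fixed 30 → total 203.
Compare {A, B, C}: freight cost 173 + fixed 40 = 213.
Compare {A, B}: freight cost 206 + fixed 20 = 226.
Compare {B, C}: freight cost 235 + fixed 30 = 265.
All other subsets cost ≥ 213. Minimum total cost: 203.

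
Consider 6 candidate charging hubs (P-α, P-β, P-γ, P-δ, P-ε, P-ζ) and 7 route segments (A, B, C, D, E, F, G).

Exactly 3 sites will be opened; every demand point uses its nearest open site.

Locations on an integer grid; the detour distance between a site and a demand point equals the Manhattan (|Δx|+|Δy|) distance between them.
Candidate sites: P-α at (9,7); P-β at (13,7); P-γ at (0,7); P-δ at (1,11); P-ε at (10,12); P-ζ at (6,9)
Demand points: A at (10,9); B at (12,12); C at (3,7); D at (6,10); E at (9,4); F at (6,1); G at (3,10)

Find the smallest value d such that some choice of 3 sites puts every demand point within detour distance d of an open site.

Open {P-α, P-β, P-ζ}.
  Farthest demand point is F at detour distance 8 (to P-ζ); all others are ≤ 8.
With {P-α, P-γ, P-ζ} the worst case is 8.
With {P-α, P-δ, P-ζ} the worst case is 8.
No size-3 selection achieves below 8.

8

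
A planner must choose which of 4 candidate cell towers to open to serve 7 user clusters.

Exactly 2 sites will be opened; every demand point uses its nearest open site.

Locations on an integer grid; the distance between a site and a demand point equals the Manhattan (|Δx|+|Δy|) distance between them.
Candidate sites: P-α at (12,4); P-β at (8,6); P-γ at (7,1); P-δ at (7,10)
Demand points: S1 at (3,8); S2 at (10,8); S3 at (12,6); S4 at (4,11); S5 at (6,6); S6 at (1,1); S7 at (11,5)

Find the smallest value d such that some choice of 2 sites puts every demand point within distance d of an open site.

9

Open {P-β, P-γ}.
  Farthest demand point is S4 at distance 9 (to P-β); all others are ≤ 9.
With {P-γ, P-δ} the worst case is 9.
With {P-α, P-β} the worst case is 12.
No size-2 selection achieves below 9.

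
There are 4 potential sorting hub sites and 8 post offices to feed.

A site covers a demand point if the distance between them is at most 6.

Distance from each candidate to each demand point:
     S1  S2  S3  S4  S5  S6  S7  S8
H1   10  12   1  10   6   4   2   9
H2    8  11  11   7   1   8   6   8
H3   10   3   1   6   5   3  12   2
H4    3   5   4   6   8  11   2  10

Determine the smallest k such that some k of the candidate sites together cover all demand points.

2

Coverage sets (demand points within 6 of each site):
  H1: {S3, S5, S6, S7}
  H2: {S5, S7}
  H3: {S2, S3, S4, S5, S6, S8}
  H4: {S1, S2, S3, S4, S7}
No single site covers all 8 demand points.
But {H3, H4} covers everything, so the minimum is 2.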